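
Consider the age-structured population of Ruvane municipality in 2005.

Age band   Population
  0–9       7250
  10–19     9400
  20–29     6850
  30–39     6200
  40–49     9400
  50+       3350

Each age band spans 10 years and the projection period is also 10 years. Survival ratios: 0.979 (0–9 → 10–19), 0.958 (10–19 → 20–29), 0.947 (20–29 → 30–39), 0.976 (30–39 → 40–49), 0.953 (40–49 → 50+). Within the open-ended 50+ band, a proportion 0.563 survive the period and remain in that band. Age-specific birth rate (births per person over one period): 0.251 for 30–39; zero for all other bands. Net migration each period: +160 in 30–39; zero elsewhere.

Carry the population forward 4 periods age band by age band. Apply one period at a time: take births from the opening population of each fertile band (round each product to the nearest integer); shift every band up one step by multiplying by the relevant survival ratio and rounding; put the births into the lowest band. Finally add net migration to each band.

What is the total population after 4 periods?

28664

[period 1]
Births: 6200 × 0.251 = 1556
10–19: 7250 × 0.979 = 7098
20–29: 9400 × 0.958 = 9005
30–39: 6850 × 0.947 = 6487
40–49: 6200 × 0.976 = 6051
50+: 9400 × 0.953 + 3350 × 0.563 = 8958 + 1886 = 10844
Net migration: 30–39 + 160 → 6647
End of period: [1556, 7098, 9005, 6647, 6051, 10844]
[period 2]
Births: 6647 × 0.251 = 1668
10–19: 1556 × 0.979 = 1523
20–29: 7098 × 0.958 = 6800
30–39: 9005 × 0.947 = 8528
40–49: 6647 × 0.976 = 6487
50+: 6051 × 0.953 + 10844 × 0.563 = 5767 + 6105 = 11872
Net migration: 30–39 + 160 → 8688
End of period: [1668, 1523, 6800, 8688, 6487, 11872]
[period 3]
Births: 8688 × 0.251 = 2181
10–19: 1668 × 0.979 = 1633
20–29: 1523 × 0.958 = 1459
30–39: 6800 × 0.947 = 6440
40–49: 8688 × 0.976 = 8479
50+: 6487 × 0.953 + 11872 × 0.563 = 6182 + 6684 = 12866
Net migration: 30–39 + 160 → 6600
End of period: [2181, 1633, 1459, 6600, 8479, 12866]
[period 4]
Births: 6600 × 0.251 = 1657
10–19: 2181 × 0.979 = 2135
20–29: 1633 × 0.958 = 1564
30–39: 1459 × 0.947 = 1382
40–49: 6600 × 0.976 = 6442
50+: 8479 × 0.953 + 12866 × 0.563 = 8080 + 7244 = 15324
Net migration: 30–39 + 160 → 1542
End of period: [1657, 2135, 1564, 1542, 6442, 15324]
Total after period 4: 1657 + 2135 + 1564 + 1542 + 6442 + 15324 = 28664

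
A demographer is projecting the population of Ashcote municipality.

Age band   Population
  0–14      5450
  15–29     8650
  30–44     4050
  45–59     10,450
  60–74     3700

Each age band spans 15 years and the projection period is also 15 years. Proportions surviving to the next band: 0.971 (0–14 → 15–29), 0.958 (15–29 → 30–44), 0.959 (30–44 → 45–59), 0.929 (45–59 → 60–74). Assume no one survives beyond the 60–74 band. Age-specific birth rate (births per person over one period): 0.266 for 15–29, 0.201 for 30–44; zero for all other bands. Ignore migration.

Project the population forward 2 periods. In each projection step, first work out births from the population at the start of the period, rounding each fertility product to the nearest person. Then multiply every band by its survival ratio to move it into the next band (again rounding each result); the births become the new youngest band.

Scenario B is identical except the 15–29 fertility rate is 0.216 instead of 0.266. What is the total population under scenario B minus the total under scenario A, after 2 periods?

Let group 1 be 0–14 through group 5 = 60–74.
— Period 1 —
Births: 8650 × 0.266 = 2301 ; 4050 × 0.201 = 814 — total 3115
Group 2: 5450 × 0.971 = 5292
Group 3: 8650 × 0.958 = 8287
Group 4: 4050 × 0.959 = 3884
Group 5: 10450 × 0.929 = 9708
→ [3115, 5292, 8287, 3884, 9708]
— Period 2 —
Births: 5292 × 0.266 = 1408 ; 8287 × 0.201 = 1666 — total 3074
Group 2: 3115 × 0.971 = 3025
Group 3: 5292 × 0.958 = 5070
Group 4: 8287 × 0.959 = 7947
Group 5: 3884 × 0.929 = 3608
→ [3074, 3025, 5070, 7947, 3608]
Scenario A total after 2 periods: 22724
Scenario B projection —
— Period 1 —
Births: 8650 × 0.216 = 1868 ; 4050 × 0.201 = 814 — total 2682
Group 2: 5450 × 0.971 = 5292
Group 3: 8650 × 0.958 = 8287
Group 4: 4050 × 0.959 = 3884
Group 5: 10450 × 0.929 = 9708
→ [2682, 5292, 8287, 3884, 9708]
— Period 2 —
Births: 5292 × 0.216 = 1143 ; 8287 × 0.201 = 1666 — total 2809
Group 2: 2682 × 0.971 = 2604
Group 3: 5292 × 0.958 = 5070
Group 4: 8287 × 0.959 = 7947
Group 5: 3884 × 0.929 = 3608
→ [2809, 2604, 5070, 7947, 3608]
Scenario B total after 2 periods: 22038
Difference B − A = 22038 − 22724 = -686

-686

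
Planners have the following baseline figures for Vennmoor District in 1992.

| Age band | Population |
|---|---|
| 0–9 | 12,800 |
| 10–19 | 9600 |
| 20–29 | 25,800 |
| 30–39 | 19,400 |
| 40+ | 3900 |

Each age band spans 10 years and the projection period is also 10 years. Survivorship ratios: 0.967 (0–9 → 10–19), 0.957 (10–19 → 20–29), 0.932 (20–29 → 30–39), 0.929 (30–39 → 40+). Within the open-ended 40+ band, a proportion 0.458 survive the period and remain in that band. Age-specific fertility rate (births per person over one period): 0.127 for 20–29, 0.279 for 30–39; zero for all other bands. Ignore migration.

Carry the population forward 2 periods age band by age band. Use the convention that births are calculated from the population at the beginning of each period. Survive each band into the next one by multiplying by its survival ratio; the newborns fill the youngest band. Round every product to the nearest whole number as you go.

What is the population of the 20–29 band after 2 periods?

11846

After projecting period 1:
Births: 25800 × 0.127 = 3277  |  19400 × 0.279 = 5413 ⇒ total 8690
10–19: 12800 × 0.967 = 12378
20–29: 9600 × 0.957 = 9187
30–39: 25800 × 0.932 = 24046
40+: 19400 × 0.929 + 3900 × 0.458 = 18023 + 1786 = 19809
Population now: 0–9=8690, 10–19=12378, 20–29=9187, 30–39=24046, 40+=19809
After projecting period 2:
Births: 9187 × 0.127 = 1167  |  24046 × 0.279 = 6709 ⇒ total 7876
10–19: 8690 × 0.967 = 8403
20–29: 12378 × 0.957 = 11846
30–39: 9187 × 0.932 = 8562
40+: 24046 × 0.929 + 19809 × 0.458 = 22339 + 9073 = 31412
Population now: 0–9=7876, 10–19=8403, 20–29=11846, 30–39=8562, 40+=31412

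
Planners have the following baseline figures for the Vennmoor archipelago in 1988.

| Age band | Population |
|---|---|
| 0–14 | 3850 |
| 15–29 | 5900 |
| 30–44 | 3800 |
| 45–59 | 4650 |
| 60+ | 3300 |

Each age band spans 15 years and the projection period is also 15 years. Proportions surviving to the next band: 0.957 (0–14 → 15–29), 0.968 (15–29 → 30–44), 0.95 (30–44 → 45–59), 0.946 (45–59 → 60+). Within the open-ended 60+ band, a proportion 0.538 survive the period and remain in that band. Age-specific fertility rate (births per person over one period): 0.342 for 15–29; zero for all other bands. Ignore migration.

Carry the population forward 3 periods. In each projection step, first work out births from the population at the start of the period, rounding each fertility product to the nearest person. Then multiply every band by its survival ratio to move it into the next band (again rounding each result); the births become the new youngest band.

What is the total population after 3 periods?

[period 1]
Births: 5900 × 0.342 = 2018
15–29: 3850 × 0.957 = 3684
30–44: 5900 × 0.968 = 5711
45–59: 3800 × 0.95 = 3610
60+: 4650 × 0.946 + 3300 × 0.538 = 4399 + 1775 = 6174
Population now: 0–14=2018, 15–29=3684, 30–44=5711, 45–59=3610, 60+=6174
[period 2]
Births: 3684 × 0.342 = 1260
15–29: 2018 × 0.957 = 1931
30–44: 3684 × 0.968 = 3566
45–59: 5711 × 0.95 = 5425
60+: 3610 × 0.946 + 6174 × 0.538 = 3415 + 3322 = 6737
Population now: 0–14=1260, 15–29=1931, 30–44=3566, 45–59=5425, 60+=6737
[period 3]
Births: 1931 × 0.342 = 660
15–29: 1260 × 0.957 = 1206
30–44: 1931 × 0.968 = 1869
45–59: 3566 × 0.95 = 3388
60+: 5425 × 0.946 + 6737 × 0.538 = 5132 + 3625 = 8757
Population now: 0–14=660, 15–29=1206, 30–44=1869, 45–59=3388, 60+=8757
Total after period 3: 660 + 1206 + 1869 + 3388 + 8757 = 15880

15880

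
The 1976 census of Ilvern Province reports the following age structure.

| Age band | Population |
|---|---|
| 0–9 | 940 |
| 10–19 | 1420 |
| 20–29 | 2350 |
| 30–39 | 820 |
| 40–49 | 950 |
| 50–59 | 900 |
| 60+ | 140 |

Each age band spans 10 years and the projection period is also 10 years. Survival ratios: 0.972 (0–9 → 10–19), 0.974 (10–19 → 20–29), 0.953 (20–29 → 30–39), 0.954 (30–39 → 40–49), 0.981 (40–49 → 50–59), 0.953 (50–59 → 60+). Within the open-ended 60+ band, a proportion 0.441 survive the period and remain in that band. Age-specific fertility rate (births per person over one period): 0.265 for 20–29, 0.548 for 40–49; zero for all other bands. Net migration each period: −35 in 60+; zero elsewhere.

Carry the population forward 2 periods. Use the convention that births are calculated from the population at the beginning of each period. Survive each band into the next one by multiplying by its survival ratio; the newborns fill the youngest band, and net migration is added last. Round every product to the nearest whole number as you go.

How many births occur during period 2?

After projecting period 1:
Births: 2350 * 0.265 = 623 ; 950 * 0.548 = 521 → 1144
10–19: 940 * 0.972 = 914
20–29: 1420 * 0.974 = 1383
30–39: 2350 * 0.953 = 2240
40–49: 820 * 0.954 = 782
50–59: 950 * 0.981 = 932
60+: 900 * 0.953 + 140 * 0.441 = 858 + 62 = 920
Net migration: 60+ − 35 → 885
End of period: [1144, 914, 1383, 2240, 782, 932, 885]
After projecting period 2:
Births: 1383 * 0.265 = 366 ; 782 * 0.548 = 429 → 795
10–19: 1144 * 0.972 = 1112
20–29: 914 * 0.974 = 890
30–39: 1383 * 0.953 = 1318
40–49: 2240 * 0.954 = 2137
50–59: 782 * 0.981 = 767
60+: 932 * 0.953 + 885 * 0.441 = 888 + 390 = 1278
Net migration: 60+ − 35 → 1243
End of period: [795, 1112, 890, 1318, 2137, 767, 1243]

795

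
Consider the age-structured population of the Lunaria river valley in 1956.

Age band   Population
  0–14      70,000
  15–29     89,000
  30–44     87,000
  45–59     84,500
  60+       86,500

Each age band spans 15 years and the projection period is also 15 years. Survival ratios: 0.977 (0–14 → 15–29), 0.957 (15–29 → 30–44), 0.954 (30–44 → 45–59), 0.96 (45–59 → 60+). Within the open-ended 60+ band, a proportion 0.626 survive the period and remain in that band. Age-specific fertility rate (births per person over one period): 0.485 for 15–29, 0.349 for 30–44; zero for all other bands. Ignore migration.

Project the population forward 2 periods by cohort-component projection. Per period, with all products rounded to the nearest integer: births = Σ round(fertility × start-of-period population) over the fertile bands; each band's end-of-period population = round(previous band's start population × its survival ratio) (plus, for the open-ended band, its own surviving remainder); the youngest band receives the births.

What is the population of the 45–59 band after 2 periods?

81255

Let group 1 be 0–14 through group 5 = 60+.
After projecting period 1:
Births: 89000 × 0.485 = 43165  |  87000 × 0.349 = 30363 — total 73528
Group 2: 70000 × 0.977 = 68390
Group 3: 89000 × 0.957 = 85173
Group 4: 87000 × 0.954 = 82998
Group 5: 84500 × 0.96 + 86500 × 0.626 = 81120 + 54149 = 135269
Giving 73528 / 68390 / 85173 / 82998 / 135269.
After projecting period 2:
Births: 68390 × 0.485 = 33169  |  85173 × 0.349 = 29725 — total 62894
Group 2: 73528 × 0.977 = 71837
Group 3: 68390 × 0.957 = 65449
Group 4: 85173 × 0.954 = 81255
Group 5: 82998 × 0.96 + 135269 × 0.626 = 79678 + 84678 = 164356
Giving 62894 / 71837 / 65449 / 81255 / 164356.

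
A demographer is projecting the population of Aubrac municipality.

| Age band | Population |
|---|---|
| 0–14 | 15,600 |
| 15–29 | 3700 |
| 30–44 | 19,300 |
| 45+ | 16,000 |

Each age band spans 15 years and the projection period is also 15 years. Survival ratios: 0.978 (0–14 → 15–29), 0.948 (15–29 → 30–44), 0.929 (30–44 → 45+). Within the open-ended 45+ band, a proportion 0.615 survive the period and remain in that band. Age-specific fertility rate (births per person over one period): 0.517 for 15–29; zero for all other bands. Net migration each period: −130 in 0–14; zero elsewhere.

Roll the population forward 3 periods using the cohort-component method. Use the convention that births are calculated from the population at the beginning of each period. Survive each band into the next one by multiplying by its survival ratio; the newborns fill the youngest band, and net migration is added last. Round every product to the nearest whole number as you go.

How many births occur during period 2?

7888

(Bands numbered youngest = 1 to oldest = 4.)
Period 1.
Births: 3700 × 0.517 = 1913
Band 2: 15600 × 0.978 = 15257
Band 3: 3700 × 0.948 = 3508
Band 4: 19300 × 0.929 + 16000 × 0.615 = 17930 + 9840 = 27770
Net migration: Band 1 − 130 → 1783
Giving 1783 / 15257 / 3508 / 27770.
Period 2.
Births: 15257 × 0.517 = 7888
Band 2: 1783 × 0.978 = 1744
Band 3: 15257 × 0.948 = 14464
Band 4: 3508 × 0.929 + 27770 × 0.615 = 3259 + 17079 = 20338
Net migration: Band 1 − 130 → 7758
Giving 7758 / 1744 / 14464 / 20338.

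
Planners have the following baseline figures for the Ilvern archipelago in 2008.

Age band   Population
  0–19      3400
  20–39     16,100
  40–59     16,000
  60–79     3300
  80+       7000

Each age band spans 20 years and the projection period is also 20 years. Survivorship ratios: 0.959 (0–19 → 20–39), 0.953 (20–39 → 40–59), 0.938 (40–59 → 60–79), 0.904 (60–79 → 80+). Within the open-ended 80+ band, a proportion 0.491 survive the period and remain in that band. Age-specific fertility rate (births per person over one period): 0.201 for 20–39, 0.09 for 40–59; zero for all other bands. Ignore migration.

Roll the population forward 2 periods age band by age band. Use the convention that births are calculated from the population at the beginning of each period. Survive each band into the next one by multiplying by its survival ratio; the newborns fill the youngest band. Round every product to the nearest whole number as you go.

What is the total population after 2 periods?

Numbering the groups 1..5 from youngest to oldest:
Period 1.
Births: 16100 × 0.201 = 3236  |  16000 × 0.09 = 1440 — total 4676
Group 2: 3400 × 0.959 = 3261
Group 3: 16100 × 0.953 = 15343
Group 4: 16000 × 0.938 = 15008
Group 5: 3300 × 0.904 + 7000 × 0.491 = 2983 + 3437 = 6420
End of period: [4676, 3261, 15343, 15008, 6420]
Period 2.
Births: 3261 × 0.201 = 655  |  15343 × 0.09 = 1381 — total 2036
Group 2: 4676 × 0.959 = 4484
Group 3: 3261 × 0.953 = 3108
Group 4: 15343 × 0.938 = 14392
Group 5: 15008 × 0.904 + 6420 × 0.491 = 13567 + 3152 = 16719
End of period: [2036, 4484, 3108, 14392, 16719]
Total after period 2: 2036 + 4484 + 3108 + 14392 + 16719 = 40739

40739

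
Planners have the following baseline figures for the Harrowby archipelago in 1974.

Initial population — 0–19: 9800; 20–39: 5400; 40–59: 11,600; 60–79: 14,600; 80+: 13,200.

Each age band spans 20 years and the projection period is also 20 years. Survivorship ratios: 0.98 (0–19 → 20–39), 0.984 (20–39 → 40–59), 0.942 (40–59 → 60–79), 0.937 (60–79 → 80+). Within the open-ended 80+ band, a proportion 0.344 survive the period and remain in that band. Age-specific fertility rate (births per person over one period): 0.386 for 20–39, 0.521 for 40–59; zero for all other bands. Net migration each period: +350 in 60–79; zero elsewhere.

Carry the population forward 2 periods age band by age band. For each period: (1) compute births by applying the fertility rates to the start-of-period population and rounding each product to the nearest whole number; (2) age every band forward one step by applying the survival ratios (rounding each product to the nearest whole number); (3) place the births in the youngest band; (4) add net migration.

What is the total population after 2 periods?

46082

Call the bands 1 to 5, youngest first.
After projecting period 1:
Births: 5400 × 0.386 = 2084 ; 11600 × 0.521 = 6044 — total 8128
Band 2: 9800 × 0.98 = 9604
Band 3: 5400 × 0.984 = 5314
Band 4: 11600 × 0.942 = 10927
Band 5: 14600 × 0.937 + 13200 × 0.344 = 13680 + 4541 = 18221
Net migration: Band 4 + 350 → 11277
Giving 8128 / 9604 / 5314 / 11277 / 18221.
After projecting period 2:
Births: 9604 × 0.386 = 3707 ; 5314 × 0.521 = 2769 — total 6476
Band 2: 8128 × 0.98 = 7965
Band 3: 9604 × 0.984 = 9450
Band 4: 5314 × 0.942 = 5006
Band 5: 11277 × 0.937 + 18221 × 0.344 = 10567 + 6268 = 16835
Net migration: Band 4 + 350 → 5356
Giving 6476 / 7965 / 9450 / 5356 / 16835.
Total after period 2: 6476 + 7965 + 9450 + 5356 + 16835 = 46082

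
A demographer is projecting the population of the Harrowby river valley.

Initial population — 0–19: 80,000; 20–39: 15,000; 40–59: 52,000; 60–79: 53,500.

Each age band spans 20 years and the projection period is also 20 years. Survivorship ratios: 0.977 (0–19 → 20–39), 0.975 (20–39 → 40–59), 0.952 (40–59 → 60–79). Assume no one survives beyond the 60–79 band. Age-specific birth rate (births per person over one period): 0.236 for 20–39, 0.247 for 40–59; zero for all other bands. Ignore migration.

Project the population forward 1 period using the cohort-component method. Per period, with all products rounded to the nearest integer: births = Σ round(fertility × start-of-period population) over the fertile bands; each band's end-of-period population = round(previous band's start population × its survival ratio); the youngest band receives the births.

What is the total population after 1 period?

158673

Call the groups 1 to 4, youngest first.
Period 1:
Births: 15000 × 0.236 = 3540  |  52000 × 0.247 = 12844 → total 16384
Group 2: 80000 × 0.977 = 78160
Group 3: 15000 × 0.975 = 14625
Group 4: 52000 × 0.952 = 49504
→ [16384, 78160, 14625, 49504]
Total after period 1: 16384 + 78160 + 14625 + 49504 = 158673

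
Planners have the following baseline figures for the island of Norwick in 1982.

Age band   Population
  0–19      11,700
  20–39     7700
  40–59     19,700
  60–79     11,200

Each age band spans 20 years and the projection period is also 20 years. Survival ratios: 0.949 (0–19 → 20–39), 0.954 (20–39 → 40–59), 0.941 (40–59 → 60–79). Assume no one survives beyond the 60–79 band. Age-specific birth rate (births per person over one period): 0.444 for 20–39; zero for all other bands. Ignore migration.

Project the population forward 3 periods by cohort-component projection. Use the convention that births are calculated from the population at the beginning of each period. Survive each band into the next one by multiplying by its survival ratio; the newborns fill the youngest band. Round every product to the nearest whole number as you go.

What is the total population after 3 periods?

19183

Period 1.
Births: 7700 × 0.444 = 3419
20–39: 11700 × 0.949 = 11103
40–59: 7700 × 0.954 = 7346
60–79: 19700 × 0.941 = 18538
Population now: 0–19=3419, 20–39=11103, 40–59=7346, 60–79=18538
Period 2.
Births: 11103 × 0.444 = 4930
20–39: 3419 × 0.949 = 3245
40–59: 11103 × 0.954 = 10592
60–79: 7346 × 0.941 = 6913
Population now: 0–19=4930, 20–39=3245, 40–59=10592, 60–79=6913
Period 3.
Births: 3245 × 0.444 = 1441
20–39: 4930 × 0.949 = 4679
40–59: 3245 × 0.954 = 3096
60–79: 10592 × 0.941 = 9967
Population now: 0–19=1441, 20–39=4679, 40–59=3096, 60–79=9967
Total after period 3: 1441 + 4679 + 3096 + 9967 = 19183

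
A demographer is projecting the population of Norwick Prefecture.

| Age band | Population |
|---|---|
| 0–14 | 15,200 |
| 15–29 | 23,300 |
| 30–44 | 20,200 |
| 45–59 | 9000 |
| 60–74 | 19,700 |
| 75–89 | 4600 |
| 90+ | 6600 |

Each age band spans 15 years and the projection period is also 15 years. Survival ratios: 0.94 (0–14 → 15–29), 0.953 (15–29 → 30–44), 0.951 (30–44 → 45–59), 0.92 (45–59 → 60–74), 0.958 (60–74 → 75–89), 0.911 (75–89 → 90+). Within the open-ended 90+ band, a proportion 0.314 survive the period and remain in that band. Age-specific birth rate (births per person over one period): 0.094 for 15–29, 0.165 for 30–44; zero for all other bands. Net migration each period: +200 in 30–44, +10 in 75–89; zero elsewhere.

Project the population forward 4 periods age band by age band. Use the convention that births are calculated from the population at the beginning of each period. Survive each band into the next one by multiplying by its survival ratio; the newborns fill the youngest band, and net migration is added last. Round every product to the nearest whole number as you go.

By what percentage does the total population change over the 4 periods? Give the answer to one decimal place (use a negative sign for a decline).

-35.1

Period 1:
Births: 23300 × 0.094 = 2190  |  20200 × 0.165 = 3333 → total 5523
15–29: 15200 × 0.94 = 14288
30–44: 23300 × 0.953 = 22205
45–59: 20200 × 0.951 = 19210
60–74: 9000 × 0.92 = 8280
75–89: 19700 × 0.958 = 18873
90+: 4600 × 0.911 + 6600 × 0.314 = 4191 + 2072 = 6263
Net migration: 30–44 + 200 → 22405; 75–89 + 10 → 18883
→ [5523, 14288, 22405, 19210, 8280, 18883, 6263]
Period 2:
Births: 14288 × 0.094 = 1343  |  22405 × 0.165 = 3697 → total 5040
15–29: 5523 × 0.94 = 5192
30–44: 14288 × 0.953 = 13616
45–59: 22405 × 0.951 = 21307
60–74: 19210 × 0.92 = 17673
75–89: 8280 × 0.958 = 7932
90+: 18883 × 0.911 + 6263 × 0.314 = 17202 + 1967 = 19169
Net migration: 30–44 + 200 → 13816; 75–89 + 10 → 7942
→ [5040, 5192, 13816, 21307, 17673, 7942, 19169]
Period 3:
Births: 5192 × 0.094 = 488  |  13816 × 0.165 = 2280 → total 2768
15–29: 5040 × 0.94 = 4738
30–44: 5192 × 0.953 = 4948
45–59: 13816 × 0.951 = 13139
60–74: 21307 × 0.92 = 19602
75–89: 17673 × 0.958 = 16931
90+: 7942 × 0.911 + 19169 × 0.314 = 7235 + 6019 = 13254
Net migration: 30–44 + 200 → 5148; 75–89 + 10 → 16941
→ [2768, 4738, 5148, 13139, 19602, 16941, 13254]
Period 4:
Births: 4738 × 0.094 = 445  |  5148 × 0.165 = 849 → total 1294
15–29: 2768 × 0.94 = 2602
30–44: 4738 × 0.953 = 4515
45–59: 5148 × 0.951 = 4896
60–74: 13139 × 0.92 = 12088
75–89: 19602 × 0.958 = 18779
90+: 16941 × 0.911 + 13254 × 0.314 = 15433 + 4162 = 19595
Net migration: 30–44 + 200 → 4715; 75–89 + 10 → 18789
→ [1294, 2602, 4715, 4896, 12088, 18789, 19595]
Total: 98600 → 63979; change = -34621; percentage change = -35.1%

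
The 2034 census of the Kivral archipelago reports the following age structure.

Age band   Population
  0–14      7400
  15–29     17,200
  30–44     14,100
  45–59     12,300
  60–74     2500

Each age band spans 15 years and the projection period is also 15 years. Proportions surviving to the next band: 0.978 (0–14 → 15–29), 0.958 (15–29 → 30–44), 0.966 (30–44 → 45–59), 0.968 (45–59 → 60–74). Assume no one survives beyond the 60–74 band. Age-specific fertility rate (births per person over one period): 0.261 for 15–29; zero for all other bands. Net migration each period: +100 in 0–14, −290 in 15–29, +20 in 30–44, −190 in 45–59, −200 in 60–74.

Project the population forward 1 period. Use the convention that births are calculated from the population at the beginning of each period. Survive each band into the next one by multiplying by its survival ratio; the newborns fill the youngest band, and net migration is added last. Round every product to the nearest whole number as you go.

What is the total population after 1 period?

53171

Period 1:
Births: 17200 * 0.261 = 4489
15–29: 7400 * 0.978 = 7237
30–44: 17200 * 0.958 = 16478
45–59: 14100 * 0.966 = 13621
60–74: 12300 * 0.968 = 11906
Net migration: 0–14 + 100 → 4589; 15–29 − 290 → 6947; 30–44 + 20 → 16498; 45–59 − 190 → 13431; 60–74 − 200 → 11706
End of period: [4589, 6947, 16498, 13431, 11706]
Total after period 1: 4589 + 6947 + 16498 + 13431 + 11706 = 53171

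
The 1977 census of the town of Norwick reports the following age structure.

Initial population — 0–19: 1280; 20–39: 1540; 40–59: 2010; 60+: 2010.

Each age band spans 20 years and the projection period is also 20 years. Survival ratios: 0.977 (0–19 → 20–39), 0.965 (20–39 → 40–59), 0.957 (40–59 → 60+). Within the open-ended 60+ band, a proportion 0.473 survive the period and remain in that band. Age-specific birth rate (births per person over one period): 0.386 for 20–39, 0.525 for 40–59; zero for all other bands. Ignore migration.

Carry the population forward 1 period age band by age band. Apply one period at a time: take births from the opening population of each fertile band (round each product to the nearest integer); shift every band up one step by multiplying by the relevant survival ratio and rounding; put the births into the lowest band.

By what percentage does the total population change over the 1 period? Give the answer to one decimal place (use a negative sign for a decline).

Period 1.
Births: 1540 × 0.386 = 594  |  2010 × 0.525 = 1055 — total 1649
20–39: 1280 × 0.977 = 1251
40–59: 1540 × 0.965 = 1486
60+: 2010 × 0.957 + 2010 × 0.473 = 1924 + 951 = 2875
Giving 1649 / 1251 / 1486 / 2875.
Total: 6840 → 7261; change = 421; percentage change = 6.2%

6.2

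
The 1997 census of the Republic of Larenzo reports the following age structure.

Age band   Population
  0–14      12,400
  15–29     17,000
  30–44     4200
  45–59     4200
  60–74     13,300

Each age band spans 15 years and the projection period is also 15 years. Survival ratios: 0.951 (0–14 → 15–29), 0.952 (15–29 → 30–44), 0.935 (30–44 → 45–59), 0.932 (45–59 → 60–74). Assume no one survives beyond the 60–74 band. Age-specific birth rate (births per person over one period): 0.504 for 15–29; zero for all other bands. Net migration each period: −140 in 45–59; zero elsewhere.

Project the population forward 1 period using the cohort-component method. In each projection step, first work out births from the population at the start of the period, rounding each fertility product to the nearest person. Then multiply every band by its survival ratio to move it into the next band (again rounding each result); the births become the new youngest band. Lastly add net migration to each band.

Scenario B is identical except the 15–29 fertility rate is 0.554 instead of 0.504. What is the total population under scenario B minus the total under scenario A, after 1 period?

Call the bands 1 to 5, youngest first.
After projecting period 1:
Births: 17000 × 0.504 = 8568
Band 2: 12400 × 0.951 = 11792
Band 3: 17000 × 0.952 = 16184
Band 4: 4200 × 0.935 = 3927
Band 5: 4200 × 0.932 = 3914
Net migration: Band 4 − 140 → 3787
Population now: 0–14=8568, 15–29=11792, 30–44=16184, 45–59=3787, 60–74=3914
Scenario A total after 1 period: 44245
Scenario B projection —
After projecting period 1:
Births: 17000 × 0.554 = 9418
Band 2: 12400 × 0.951 = 11792
Band 3: 17000 × 0.952 = 16184
Band 4: 4200 × 0.935 = 3927
Band 5: 4200 × 0.932 = 3914
Net migration: Band 4 − 140 → 3787
Population now: 0–14=9418, 15–29=11792, 30–44=16184, 45–59=3787, 60–74=3914
Scenario B total after 1 period: 45095
Difference B − A = 45095 − 44245 = 850

850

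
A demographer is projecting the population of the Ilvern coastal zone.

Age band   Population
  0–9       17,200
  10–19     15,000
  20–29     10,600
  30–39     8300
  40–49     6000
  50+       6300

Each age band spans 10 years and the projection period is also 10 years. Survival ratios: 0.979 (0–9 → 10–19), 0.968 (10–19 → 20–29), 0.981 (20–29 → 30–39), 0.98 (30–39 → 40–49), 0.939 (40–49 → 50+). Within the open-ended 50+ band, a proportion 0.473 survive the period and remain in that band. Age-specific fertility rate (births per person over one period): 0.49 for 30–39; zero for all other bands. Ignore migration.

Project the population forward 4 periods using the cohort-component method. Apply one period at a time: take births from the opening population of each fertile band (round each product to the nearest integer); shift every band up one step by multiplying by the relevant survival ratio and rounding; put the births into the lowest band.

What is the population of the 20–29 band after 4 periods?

Call the groups 1 to 6, youngest first.
— Period 1 —
Births: 8300 * 0.49 = 4067
Group 2: 17200 * 0.979 = 16839
Group 3: 15000 * 0.968 = 14520
Group 4: 10600 * 0.981 = 10399
Group 5: 8300 * 0.98 = 8134
Group 6: 6000 * 0.939 + 6300 * 0.473 = 5634 + 2980 = 8614
Population now: 0–9=4067, 10–19=16839, 20–29=14520, 30–39=10399, 40–49=8134, 50+=8614
— Period 2 —
Births: 10399 * 0.49 = 5096
Group 2: 4067 * 0.979 = 3982
Group 3: 16839 * 0.968 = 16300
Group 4: 14520 * 0.981 = 14244
Group 5: 10399 * 0.98 = 10191
Group 6: 8134 * 0.939 + 8614 * 0.473 = 7638 + 4074 = 11712
Population now: 0–9=5096, 10–19=3982, 20–29=16300, 30–39=14244, 40–49=10191, 50+=11712
— Period 3 —
Births: 14244 * 0.49 = 6980
Group 2: 5096 * 0.979 = 4989
Group 3: 3982 * 0.968 = 3855
Group 4: 16300 * 0.981 = 15990
Group 5: 14244 * 0.98 = 13959
Group 6: 10191 * 0.939 + 11712 * 0.473 = 9569 + 5540 = 15109
Population now: 0–9=6980, 10–19=4989, 20–29=3855, 30–39=15990, 40–49=13959, 50+=15109
— Period 4 —
Births: 15990 * 0.49 = 7835
Group 2: 6980 * 0.979 = 6833
Group 3: 4989 * 0.968 = 4829
Group 4: 3855 * 0.981 = 3782
Group 5: 15990 * 0.98 = 15670
Group 6: 13959 * 0.939 + 15109 * 0.473 = 13108 + 7147 = 20255
Population now: 0–9=7835, 10–19=6833, 20–29=4829, 30–39=3782, 40–49=15670, 50+=20255

4829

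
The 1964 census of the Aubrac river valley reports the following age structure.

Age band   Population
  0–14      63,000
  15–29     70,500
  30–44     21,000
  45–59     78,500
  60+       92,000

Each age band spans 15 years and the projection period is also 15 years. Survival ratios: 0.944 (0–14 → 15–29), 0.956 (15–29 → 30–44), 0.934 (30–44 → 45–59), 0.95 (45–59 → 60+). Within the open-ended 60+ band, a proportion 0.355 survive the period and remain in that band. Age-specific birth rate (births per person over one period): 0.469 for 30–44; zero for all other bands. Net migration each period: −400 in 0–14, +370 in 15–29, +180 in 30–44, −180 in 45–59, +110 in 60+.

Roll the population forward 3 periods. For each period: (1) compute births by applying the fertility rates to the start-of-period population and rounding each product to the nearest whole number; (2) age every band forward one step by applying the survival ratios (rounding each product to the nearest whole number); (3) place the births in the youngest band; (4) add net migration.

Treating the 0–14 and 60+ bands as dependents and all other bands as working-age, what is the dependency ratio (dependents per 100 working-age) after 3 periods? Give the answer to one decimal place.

After projecting period 1:
Births: 21000 * 0.469 = 9849
15–29: 63000 * 0.944 = 59472
30–44: 70500 * 0.956 = 67398
45–59: 21000 * 0.934 = 19614
60+: 78500 * 0.95 + 92000 * 0.355 = 74575 + 32660 = 107235
Net migration: 0–14 − 400 → 9449; 15–29 + 370 → 59842; 30–44 + 180 → 67578; 45–59 − 180 → 19434; 60+ + 110 → 107345
Giving 9449 / 59842 / 67578 / 19434 / 107345.
After projecting period 2:
Births: 67578 * 0.469 = 31694
15–29: 9449 * 0.944 = 8920
30–44: 59842 * 0.956 = 57209
45–59: 67578 * 0.934 = 63118
60+: 19434 * 0.95 + 107345 * 0.355 = 18462 + 38107 = 56569
Net migration: 0–14 − 400 → 31294; 15–29 + 370 → 9290; 30–44 + 180 → 57389; 45–59 − 180 → 62938; 60+ + 110 → 56679
Giving 31294 / 9290 / 57389 / 62938 / 56679.
After projecting period 3:
Births: 57389 * 0.469 = 26915
15–29: 31294 * 0.944 = 29542
30–44: 9290 * 0.956 = 8881
45–59: 57389 * 0.934 = 53601
60+: 62938 * 0.95 + 56679 * 0.355 = 59791 + 20121 = 79912
Net migration: 0–14 − 400 → 26515; 15–29 + 370 → 29912; 30–44 + 180 → 9061; 45–59 − 180 → 53421; 60+ + 110 → 80022
Giving 26515 / 29912 / 9061 / 53421 / 80022.
Dependents (band 0–14 + band 60+) = 26515 + 80022 = 106537; working-age = 92394; ratio = 106537/92394 × 100 = 115.3

115.3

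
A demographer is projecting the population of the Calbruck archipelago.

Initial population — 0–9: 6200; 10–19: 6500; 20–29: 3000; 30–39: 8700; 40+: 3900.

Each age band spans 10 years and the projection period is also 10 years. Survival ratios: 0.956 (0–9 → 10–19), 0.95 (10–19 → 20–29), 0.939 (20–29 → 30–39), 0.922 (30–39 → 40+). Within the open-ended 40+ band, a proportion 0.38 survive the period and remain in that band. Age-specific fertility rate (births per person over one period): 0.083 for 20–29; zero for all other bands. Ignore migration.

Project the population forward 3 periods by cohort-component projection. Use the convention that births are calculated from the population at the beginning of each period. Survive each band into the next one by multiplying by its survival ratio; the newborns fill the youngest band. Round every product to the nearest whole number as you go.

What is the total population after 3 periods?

Period 1.
Births: 3000 * 0.083 = 249
10–19: 6200 * 0.956 = 5927
20–29: 6500 * 0.95 = 6175
30–39: 3000 * 0.939 = 2817
40+: 8700 * 0.922 + 3900 * 0.38 = 8021 + 1482 = 9503
Population now: 0–9=249, 10–19=5927, 20–29=6175, 30–39=2817, 40+=9503
Period 2.
Births: 6175 * 0.083 = 513
10–19: 249 * 0.956 = 238
20–29: 5927 * 0.95 = 5631
30–39: 6175 * 0.939 = 5798
40+: 2817 * 0.922 + 9503 * 0.38 = 2597 + 3611 = 6208
Population now: 0–9=513, 10–19=238, 20–29=5631, 30–39=5798, 40+=6208
Period 3.
Births: 5631 * 0.083 = 467
10–19: 513 * 0.956 = 490
20–29: 238 * 0.95 = 226
30–39: 5631 * 0.939 = 5288
40+: 5798 * 0.922 + 6208 * 0.38 = 5346 + 2359 = 7705
Population now: 0–9=467, 10–19=490, 20–29=226, 30–39=5288, 40+=7705
Total after period 3: 467 + 490 + 226 + 5288 + 7705 = 14176

14176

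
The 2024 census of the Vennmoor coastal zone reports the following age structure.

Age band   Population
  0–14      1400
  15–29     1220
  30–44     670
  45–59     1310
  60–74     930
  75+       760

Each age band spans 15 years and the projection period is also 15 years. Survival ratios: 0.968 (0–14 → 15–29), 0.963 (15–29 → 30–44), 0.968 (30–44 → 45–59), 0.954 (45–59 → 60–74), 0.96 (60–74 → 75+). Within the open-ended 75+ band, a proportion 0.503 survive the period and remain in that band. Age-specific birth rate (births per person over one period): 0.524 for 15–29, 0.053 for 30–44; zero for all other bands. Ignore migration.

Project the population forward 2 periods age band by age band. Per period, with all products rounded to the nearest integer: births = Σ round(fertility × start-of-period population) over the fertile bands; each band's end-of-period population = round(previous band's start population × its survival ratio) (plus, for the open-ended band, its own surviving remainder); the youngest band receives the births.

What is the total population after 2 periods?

Numbering the bands 1..6 from youngest to oldest:
[period 1]
Births: 1220 * 0.524 = 639, 670 * 0.053 = 36 → 675
Band 2: 1400 * 0.968 = 1355
Band 3: 1220 * 0.963 = 1175
Band 4: 670 * 0.968 = 649
Band 5: 1310 * 0.954 = 1250
Band 6: 930 * 0.96 + 760 * 0.503 = 893 + 382 = 1275
→ [675, 1355, 1175, 649, 1250, 1275]
[period 2]
Births: 1355 * 0.524 = 710, 1175 * 0.053 = 62 → 772
Band 2: 675 * 0.968 = 653
Band 3: 1355 * 0.963 = 1305
Band 4: 1175 * 0.968 = 1137
Band 5: 649 * 0.954 = 619
Band 6: 1250 * 0.96 + 1275 * 0.503 = 1200 + 641 = 1841
→ [772, 653, 1305, 1137, 619, 1841]
Total after period 2: 772 + 653 + 1305 + 1137 + 619 + 1841 = 6327

6327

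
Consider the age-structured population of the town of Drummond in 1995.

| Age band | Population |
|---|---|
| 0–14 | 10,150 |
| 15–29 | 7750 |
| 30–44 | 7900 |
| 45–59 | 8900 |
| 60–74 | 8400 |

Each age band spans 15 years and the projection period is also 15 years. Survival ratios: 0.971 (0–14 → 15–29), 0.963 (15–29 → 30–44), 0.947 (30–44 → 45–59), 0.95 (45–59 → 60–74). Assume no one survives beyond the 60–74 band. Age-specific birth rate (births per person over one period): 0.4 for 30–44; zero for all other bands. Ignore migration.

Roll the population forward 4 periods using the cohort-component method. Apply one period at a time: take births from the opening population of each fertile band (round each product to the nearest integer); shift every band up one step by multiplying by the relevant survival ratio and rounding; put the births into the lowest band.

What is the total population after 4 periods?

After projecting period 1:
Births: 7900 × 0.4 = 3160
15–29: 10150 × 0.971 = 9856
30–44: 7750 × 0.963 = 7463
45–59: 7900 × 0.947 = 7481
60–74: 8900 × 0.95 = 8455
→ [3160, 9856, 7463, 7481, 8455]
After projecting period 2:
Births: 7463 × 0.4 = 2985
15–29: 3160 × 0.971 = 3068
30–44: 9856 × 0.963 = 9491
45–59: 7463 × 0.947 = 7067
60–74: 7481 × 0.95 = 7107
→ [2985, 3068, 9491, 7067, 7107]
After projecting period 3:
Births: 9491 × 0.4 = 3796
15–29: 2985 × 0.971 = 2898
30–44: 3068 × 0.963 = 2954
45–59: 9491 × 0.947 = 8988
60–74: 7067 × 0.95 = 6714
→ [3796, 2898, 2954, 8988, 6714]
After projecting period 4:
Births: 2954 × 0.4 = 1182
15–29: 3796 × 0.971 = 3686
30–44: 2898 × 0.963 = 2791
45–59: 2954 × 0.947 = 2797
60–74: 8988 × 0.95 = 8539
→ [1182, 3686, 2791, 2797, 8539]
Total after period 4: 1182 + 3686 + 2791 + 2797 + 8539 = 18995

18995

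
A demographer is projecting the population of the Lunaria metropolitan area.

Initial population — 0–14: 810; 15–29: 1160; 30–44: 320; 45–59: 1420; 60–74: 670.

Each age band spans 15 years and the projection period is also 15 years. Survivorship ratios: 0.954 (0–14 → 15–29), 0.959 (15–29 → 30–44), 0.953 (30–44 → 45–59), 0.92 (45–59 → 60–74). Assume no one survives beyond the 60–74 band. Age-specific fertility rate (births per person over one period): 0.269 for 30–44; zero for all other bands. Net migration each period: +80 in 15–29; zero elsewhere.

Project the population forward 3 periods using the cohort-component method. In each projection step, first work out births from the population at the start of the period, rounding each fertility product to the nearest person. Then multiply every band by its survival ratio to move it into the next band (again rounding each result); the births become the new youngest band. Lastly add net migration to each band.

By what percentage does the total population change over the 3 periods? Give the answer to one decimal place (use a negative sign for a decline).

-43.0

Period 1:
Births: 320 × 0.269 = 86
15–29: 810 × 0.954 = 773
30–44: 1160 × 0.959 = 1112
45–59: 320 × 0.953 = 305
60–74: 1420 × 0.92 = 1306
Net migration: 15–29 + 80 → 853
→ [86, 853, 1112, 305, 1306]
Period 2:
Births: 1112 × 0.269 = 299
15–29: 86 × 0.954 = 82
30–44: 853 × 0.959 = 818
45–59: 1112 × 0.953 = 1060
60–74: 305 × 0.92 = 281
Net migration: 15–29 + 80 → 162
→ [299, 162, 818, 1060, 281]
Period 3:
Births: 818 × 0.269 = 220
15–29: 299 × 0.954 = 285
30–44: 162 × 0.959 = 155
45–59: 818 × 0.953 = 780
60–74: 1060 × 0.92 = 975
Net migration: 15–29 + 80 → 365
→ [220, 365, 155, 780, 975]
Total: 4380 → 2495; change = -1885; percentage change = -43.0%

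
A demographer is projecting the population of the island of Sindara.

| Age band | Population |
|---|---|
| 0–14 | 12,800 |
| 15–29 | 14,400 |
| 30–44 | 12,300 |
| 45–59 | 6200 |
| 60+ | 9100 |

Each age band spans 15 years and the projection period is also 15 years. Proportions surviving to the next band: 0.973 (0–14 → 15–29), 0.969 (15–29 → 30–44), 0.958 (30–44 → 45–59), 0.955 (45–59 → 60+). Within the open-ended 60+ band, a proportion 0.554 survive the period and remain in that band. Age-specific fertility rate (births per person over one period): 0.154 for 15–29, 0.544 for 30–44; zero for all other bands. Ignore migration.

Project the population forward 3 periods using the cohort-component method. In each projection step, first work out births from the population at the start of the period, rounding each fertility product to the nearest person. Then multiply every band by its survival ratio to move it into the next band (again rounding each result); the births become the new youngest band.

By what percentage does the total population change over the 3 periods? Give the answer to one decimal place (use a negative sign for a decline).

Call the groups 1 to 5, youngest first.
[period 1]
Births: 14400 * 0.154 = 2218 ; 12300 * 0.544 = 6691 → 8909
Group 2: 12800 * 0.973 = 12454
Group 3: 14400 * 0.969 = 13954
Group 4: 12300 * 0.958 = 11783
Group 5: 6200 * 0.955 + 9100 * 0.554 = 5921 + 5041 = 10962
End of period: [8909, 12454, 13954, 11783, 10962]
[period 2]
Births: 12454 * 0.154 = 1918 ; 13954 * 0.544 = 7591 → 9509
Group 2: 8909 * 0.973 = 8668
Group 3: 12454 * 0.969 = 12068
Group 4: 13954 * 0.958 = 13368
Group 5: 11783 * 0.955 + 10962 * 0.554 = 11253 + 6073 = 17326
End of period: [9509, 8668, 12068, 13368, 17326]
[period 3]
Births: 8668 * 0.154 = 1335 ; 12068 * 0.544 = 6565 → 7900
Group 2: 9509 * 0.973 = 9252
Group 3: 8668 * 0.969 = 8399
Group 4: 12068 * 0.958 = 11561
Group 5: 13368 * 0.955 + 17326 * 0.554 = 12766 + 9599 = 22365
End of period: [7900, 9252, 8399, 11561, 22365]
Total: 54800 → 59477; change = 4677; percentage change = 8.5%

8.5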